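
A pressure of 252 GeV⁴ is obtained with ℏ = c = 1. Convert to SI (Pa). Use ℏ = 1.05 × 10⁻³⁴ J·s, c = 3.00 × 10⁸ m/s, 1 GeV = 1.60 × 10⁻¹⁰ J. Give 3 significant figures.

5.28 × 10³⁹ Pa

Pressure is [E]/[L]³ = [E]⁴/(ℏc)³.
1 GeV⁴ → 1/(ℏc)³ × (1 GeV in J)⁴ = 2.10 × 10³⁷ Pa.
Result: 252 × 2.10 × 10³⁷ = 5.28 × 10³⁹ Pa.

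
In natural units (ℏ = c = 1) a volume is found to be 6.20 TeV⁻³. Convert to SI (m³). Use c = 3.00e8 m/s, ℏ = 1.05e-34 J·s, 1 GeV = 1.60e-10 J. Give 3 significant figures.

4.73e-56 m³

Volume is [L]³ = [E]⁻³·(ℏc)³.
1 GeV⁻³ → (ℏc)³ × (1 GeV in J)⁻³ = 7.63e-48 m³.
Convert the energy scale: 6.20 TeV⁻³ = 6.20e-9 GeV⁻³.
Result: 6.20e-9 × 7.63e-48 = 4.73e-56 m³.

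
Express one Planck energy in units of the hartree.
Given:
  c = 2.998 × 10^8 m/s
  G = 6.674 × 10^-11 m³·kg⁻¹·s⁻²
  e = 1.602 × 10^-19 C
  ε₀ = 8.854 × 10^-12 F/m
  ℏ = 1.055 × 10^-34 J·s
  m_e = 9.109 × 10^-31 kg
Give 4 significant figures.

4.494 × 10^26

Planck energy: E_P = √(ℏc⁵/G) = 1.957 × 10^9 J
hartree: E_h = m_e e⁴/(4πε₀ℏ)² = 4.354 × 10^-18 J
ratio = 1.957 × 10^9 / 4.354 × 10^-18 = 4.494 × 10^26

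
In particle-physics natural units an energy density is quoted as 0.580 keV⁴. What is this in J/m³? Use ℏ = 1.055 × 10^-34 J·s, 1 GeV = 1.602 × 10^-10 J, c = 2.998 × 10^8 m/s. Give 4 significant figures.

[E]/[L]³ = [E]⁴/(ℏc)³; restore (ℏc)⁻³.
1 GeV⁴ → 1/(ℏc)³ × (1 GeV in J)⁴ = 2.082 × 10^37 J/m³.
Convert the energy scale: 0.580 keV⁴ = 5.80 × 10^-25 GeV⁴.
Result: 5.80 × 10^-25 × 2.082 × 10^37 = 1.207 × 10^13 J/m³.

1.207 × 10^13 J/m³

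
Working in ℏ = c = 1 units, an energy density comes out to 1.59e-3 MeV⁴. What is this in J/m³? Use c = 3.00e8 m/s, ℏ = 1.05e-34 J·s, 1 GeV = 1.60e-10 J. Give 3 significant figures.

3.33e22 J/m³

[E]/[L]³ = [E]⁴/(ℏc)³; restore (ℏc)⁻³.
1 GeV⁴ → 1/(ℏc)³ × (1 GeV in J)⁴ = 2.10e37 J/m³.
Convert the energy scale: 1.59e-3 MeV⁴ = 1.59e-15 GeV⁴.
Result: 1.59e-15 × 2.10e37 = 3.33e22 J/m³.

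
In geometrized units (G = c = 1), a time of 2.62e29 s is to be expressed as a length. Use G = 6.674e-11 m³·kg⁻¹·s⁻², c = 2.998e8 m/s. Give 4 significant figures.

Time → length via c.
2.62e29 s × (c) = 7.855e37 m

7.855e37 m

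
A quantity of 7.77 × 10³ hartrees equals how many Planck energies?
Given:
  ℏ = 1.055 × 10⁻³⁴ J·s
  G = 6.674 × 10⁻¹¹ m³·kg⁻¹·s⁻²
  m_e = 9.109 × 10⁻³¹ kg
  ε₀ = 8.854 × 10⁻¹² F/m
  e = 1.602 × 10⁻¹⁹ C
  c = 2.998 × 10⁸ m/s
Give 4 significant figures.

hartree: E_h = m_e e⁴/(4πε₀ℏ)² = 4.354 × 10⁻¹⁸ J
Planck energy: E_P = √(ℏc⁵/G) = 1.957 × 10⁹ J
7.77 × 10³ × 4.354 × 10⁻¹⁸ / 1.957 × 10⁹ = 1.729 × 10⁻²³

1.729 × 10⁻²³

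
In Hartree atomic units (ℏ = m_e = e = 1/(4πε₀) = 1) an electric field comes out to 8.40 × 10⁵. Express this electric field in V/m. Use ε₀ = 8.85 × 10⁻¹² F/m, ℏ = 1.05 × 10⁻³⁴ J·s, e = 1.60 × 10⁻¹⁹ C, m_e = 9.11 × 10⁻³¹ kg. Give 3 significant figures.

4.37 × 10¹⁷ V/m

One atomic unit of electric field: E_au = E_h/(e a₀) = m_e²e⁵/((4πε₀)³ℏ⁴) = 5.20 × 10¹¹ V/m.
8.40 × 10⁵ × 5.20 × 10¹¹ V/m = 4.37 × 10¹⁷ V/m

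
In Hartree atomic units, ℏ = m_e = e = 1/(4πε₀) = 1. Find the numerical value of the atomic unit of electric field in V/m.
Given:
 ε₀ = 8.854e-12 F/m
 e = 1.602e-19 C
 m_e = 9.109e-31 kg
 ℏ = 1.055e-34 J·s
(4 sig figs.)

From ℏ = m_e = e = 1/(4πε₀) = 1 the electric field scale is E_au = E_h/(e a₀) = m_e²e⁵/((4πε₀)³ℏ⁴).
E_h = 4.354e-18 J
a₀ = 5.297e-11 m
E_h/(e·a₀) = 5.131e11 V/m

5.131e11 V/m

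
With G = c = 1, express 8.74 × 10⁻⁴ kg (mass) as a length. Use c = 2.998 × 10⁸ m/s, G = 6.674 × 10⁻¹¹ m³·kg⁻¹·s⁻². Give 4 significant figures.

6.490 × 10⁻³¹ m

In G = c = 1 units mass has dimensions of length; the conversion factor is G/c².
8.74 × 10⁻⁴ kg × (G/c²) = 6.490 × 10⁻³¹ m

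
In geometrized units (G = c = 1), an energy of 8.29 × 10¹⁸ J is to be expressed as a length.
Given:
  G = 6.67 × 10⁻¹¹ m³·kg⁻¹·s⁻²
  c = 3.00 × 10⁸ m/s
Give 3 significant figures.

Energy → length via G/c⁴.
8.29 × 10¹⁸ J × (G/c⁴) = 6.83 × 10⁻²⁶ m

6.83 × 10⁻²⁶ m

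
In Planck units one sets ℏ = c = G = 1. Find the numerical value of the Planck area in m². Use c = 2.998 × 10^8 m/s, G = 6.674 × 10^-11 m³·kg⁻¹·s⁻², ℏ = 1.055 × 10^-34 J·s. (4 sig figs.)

2.613 × 10^-70 m²

A_P = ℏG/c³
  = 7.041 × 10^-45 / 2.695 × 10^25
  = 2.613 × 10^-70 m²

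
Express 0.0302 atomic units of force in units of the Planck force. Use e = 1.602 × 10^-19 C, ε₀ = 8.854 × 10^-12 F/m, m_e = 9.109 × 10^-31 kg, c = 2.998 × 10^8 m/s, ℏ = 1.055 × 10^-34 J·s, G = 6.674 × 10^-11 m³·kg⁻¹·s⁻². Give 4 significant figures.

2.051 × 10^-53

atomic unit of force: F_au = E_h/a₀ = m_e²e⁶/((4πε₀)³ℏ⁴) = 8.220 × 10^-8 N
Planck force: F_P = c⁴/G = 1.210 × 10^44 N
0.0302 × 8.220 × 10^-8 / 1.210 × 10^44 = 2.051 × 10^-53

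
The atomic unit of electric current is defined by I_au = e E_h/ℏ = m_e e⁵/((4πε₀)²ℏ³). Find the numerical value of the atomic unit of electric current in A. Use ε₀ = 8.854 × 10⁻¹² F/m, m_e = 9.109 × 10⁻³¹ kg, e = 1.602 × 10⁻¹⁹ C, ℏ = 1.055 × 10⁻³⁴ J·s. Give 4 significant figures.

6.612 × 10⁻³ A

I_au = e E_h/ℏ = m_e e⁵/((4πε₀)²ℏ³)
E_h = 4.354 × 10⁻¹⁸ J
e·E_h/ℏ = 6.612 × 10⁻³ A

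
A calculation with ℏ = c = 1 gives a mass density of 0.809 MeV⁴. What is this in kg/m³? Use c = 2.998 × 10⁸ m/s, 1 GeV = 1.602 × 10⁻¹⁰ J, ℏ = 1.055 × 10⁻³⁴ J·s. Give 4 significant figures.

Mass density is [E]/(c²[L]³) = [E]⁴/(ℏ³c⁵).
1 GeV⁴ → 1/(ℏ³c⁵) × (1 GeV in J)⁴ = 2.316 × 10²⁰ kg/m³.
Convert the energy scale: 0.809 MeV⁴ = 8.09 × 10⁻¹³ GeV⁴.
Result: 8.09 × 10⁻¹³ × 2.316 × 10²⁰ = 1.874 × 10⁸ kg/m³.

1.874 × 10⁸ kg/m³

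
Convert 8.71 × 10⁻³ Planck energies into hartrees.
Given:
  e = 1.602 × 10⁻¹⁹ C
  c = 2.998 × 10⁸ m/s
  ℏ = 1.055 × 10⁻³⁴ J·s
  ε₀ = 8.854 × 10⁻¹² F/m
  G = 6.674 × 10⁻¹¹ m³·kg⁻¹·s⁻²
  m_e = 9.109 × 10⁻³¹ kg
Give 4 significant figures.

Planck energy: E_P = √(ℏc⁵/G) = 1.957 × 10⁹ J
hartree: E_h = m_e e⁴/(4πε₀ℏ)² = 4.354 × 10⁻¹⁸ J
8.71 × 10⁻³ × 1.957 × 10⁹ / 4.354 × 10⁻¹⁸ = 3.914 × 10²⁴

3.914 × 10²⁴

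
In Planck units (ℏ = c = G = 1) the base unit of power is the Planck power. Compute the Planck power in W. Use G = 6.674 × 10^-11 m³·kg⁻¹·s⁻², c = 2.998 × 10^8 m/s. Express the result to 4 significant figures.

3.629 × 10^52 W

P_P = c⁵/G
  = 2.422 × 10^42 / 6.674 × 10^-11
  = 3.629 × 10^52 W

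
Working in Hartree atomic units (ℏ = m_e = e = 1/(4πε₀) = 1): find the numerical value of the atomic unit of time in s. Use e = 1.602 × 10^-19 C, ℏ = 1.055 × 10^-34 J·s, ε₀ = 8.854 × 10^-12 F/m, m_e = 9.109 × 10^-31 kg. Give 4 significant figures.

Dimensional analysis gives τ_au = (4πε₀)²ℏ³/(m_e e⁴).
E_h = 4.354 × 10^-18 J
ℏ/E_h = 2.423 × 10^-17 s

2.423 × 10^-17 s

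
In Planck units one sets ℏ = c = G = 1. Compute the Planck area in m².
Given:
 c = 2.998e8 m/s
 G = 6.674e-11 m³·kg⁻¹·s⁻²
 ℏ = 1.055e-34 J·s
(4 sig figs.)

2.613e-70 m²

A_P = ℏG/c³
  = 7.041e-45 / 2.695e25
  = 2.613e-70 m²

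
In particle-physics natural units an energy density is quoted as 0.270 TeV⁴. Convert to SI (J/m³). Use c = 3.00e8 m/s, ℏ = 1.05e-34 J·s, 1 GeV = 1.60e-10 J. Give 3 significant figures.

5.66e48 J/m³

[E]/[L]³ = [E]⁴/(ℏc)³; restore (ℏc)⁻³.
1 GeV⁴ → 1/(ℏc)³ × (1 GeV in J)⁴ = 2.10e37 J/m³.
Convert the energy scale: 0.270 TeV⁴ = 2.70e11 GeV⁴.
Result: 2.70e11 × 2.10e37 = 5.66e48 J/m³.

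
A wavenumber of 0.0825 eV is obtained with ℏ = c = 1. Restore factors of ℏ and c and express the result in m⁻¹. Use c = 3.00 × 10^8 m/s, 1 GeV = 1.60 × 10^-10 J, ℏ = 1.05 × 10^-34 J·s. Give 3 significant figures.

4.19 × 10^5 m⁻¹

Inverse length is [E]/(ℏc).
1 GeV → 1/(ℏc) × (1 GeV in J) = 5.08 × 10^15 m⁻¹.
Convert the energy scale: 0.0825 eV = 8.25 × 10^-11 GeV.
Result: 8.25 × 10^-11 × 5.08 × 10^15 = 4.19 × 10^5 m⁻¹.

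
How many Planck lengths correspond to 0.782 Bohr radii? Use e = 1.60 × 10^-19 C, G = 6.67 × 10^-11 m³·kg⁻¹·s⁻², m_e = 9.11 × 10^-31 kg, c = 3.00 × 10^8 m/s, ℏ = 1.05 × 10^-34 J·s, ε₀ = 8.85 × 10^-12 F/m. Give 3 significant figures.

2.55 × 10^24

Bohr radius: a₀ = 4πε₀ℏ²/(m_e e²) = 5.26 × 10^-11 m
Planck length: ℓ_P = √(ℏG/c³) = 1.61 × 10^-35 m
0.782 × 5.26 × 10^-11 / 1.61 × 10^-35 = 2.55 × 10^24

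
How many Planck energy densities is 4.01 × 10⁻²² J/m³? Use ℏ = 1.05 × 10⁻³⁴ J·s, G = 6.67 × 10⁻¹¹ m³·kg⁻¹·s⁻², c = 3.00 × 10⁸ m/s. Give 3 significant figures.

Planck energy density: u_P = c⁷/(ℏG²) = 4.68 × 10¹¹³ J/m³.
4.01 × 10⁻²² / 4.68 × 10¹¹³ = 8.57 × 10⁻¹³⁶

8.57 × 10⁻¹³⁶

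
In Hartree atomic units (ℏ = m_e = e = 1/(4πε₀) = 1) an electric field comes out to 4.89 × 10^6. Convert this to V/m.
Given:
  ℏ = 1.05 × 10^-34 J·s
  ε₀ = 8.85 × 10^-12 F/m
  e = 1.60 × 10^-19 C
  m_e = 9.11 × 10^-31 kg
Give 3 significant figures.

2.55 × 10^18 V/m

One atomic unit of electric field: E_au = E_h/(e a₀) = m_e²e⁵/((4πε₀)³ℏ⁴) = 5.20 × 10^11 V/m.
4.89 × 10^6 × 5.20 × 10^11 V/m = 2.55 × 10^18 V/m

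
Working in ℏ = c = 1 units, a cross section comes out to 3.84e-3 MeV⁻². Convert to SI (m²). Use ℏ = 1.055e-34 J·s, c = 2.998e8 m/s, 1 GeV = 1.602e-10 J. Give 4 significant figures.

Area is [L]² = [E]⁻²·(ℏc)²; restore (ℏc)².
1 GeV⁻² → (ℏc)² × (1 GeV in J)⁻² = 3.898e-32 m².
Convert the energy scale: 3.84e-3 MeV⁻² = 3.84e3 GeV⁻².
Result: 3.84e3 × 3.898e-32 = 1.497e-28 m².

1.497e-28 m²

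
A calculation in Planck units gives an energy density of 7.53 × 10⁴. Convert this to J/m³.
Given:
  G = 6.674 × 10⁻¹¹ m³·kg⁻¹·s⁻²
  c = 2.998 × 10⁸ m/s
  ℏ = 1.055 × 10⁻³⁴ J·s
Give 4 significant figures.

3.488 × 10¹¹⁸ J/m³

One Planck energy density: u_P = c⁷/(ℏG²) = 4.632 × 10¹¹³ J/m³.
7.53 × 10⁴ × 4.632 × 10¹¹³ J/m³ = 3.488 × 10¹¹⁸ J/m³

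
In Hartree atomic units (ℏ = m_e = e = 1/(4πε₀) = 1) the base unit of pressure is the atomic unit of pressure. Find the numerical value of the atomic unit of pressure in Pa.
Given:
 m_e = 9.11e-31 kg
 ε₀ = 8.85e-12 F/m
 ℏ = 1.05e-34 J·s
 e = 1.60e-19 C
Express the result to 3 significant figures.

3.01e13 Pa

P_au = E_h/a₀³ = m_e⁴e¹⁰/((4πε₀)⁵ℏ⁸)
E_h = 4.38e-18 J
a₀ = 5.26e-11 m
E_h/a₀³ = 3.01e13 Pa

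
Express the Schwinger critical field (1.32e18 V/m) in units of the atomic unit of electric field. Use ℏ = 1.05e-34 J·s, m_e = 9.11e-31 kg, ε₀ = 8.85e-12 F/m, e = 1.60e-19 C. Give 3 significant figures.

2.54e6

atomic unit of electric field: E_au = E_h/(e a₀) = m_e²e⁵/((4πε₀)³ℏ⁴) = 5.20e11 V/m.
1.32e18 / 5.20e11 = 2.54e6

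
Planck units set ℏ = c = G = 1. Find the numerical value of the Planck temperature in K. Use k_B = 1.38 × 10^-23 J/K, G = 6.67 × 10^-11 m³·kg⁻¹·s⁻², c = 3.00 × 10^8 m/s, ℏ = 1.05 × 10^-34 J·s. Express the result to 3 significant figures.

1.42 × 10^32 K

From ℏ = c = G = 1 the temperature scale is T_P = √(ℏc⁵/G) / k_B.
  = √(3.83 × 10^18) × 7.25 × 10^22
  = 1.42 × 10^32 K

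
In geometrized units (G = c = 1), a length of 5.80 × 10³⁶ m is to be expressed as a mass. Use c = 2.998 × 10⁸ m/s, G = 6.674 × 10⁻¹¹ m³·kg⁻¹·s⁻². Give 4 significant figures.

7.811 × 10⁶³ kg

Length → mass via c²/G.
5.80 × 10³⁶ m × (c²/G) = 7.811 × 10⁶³ kg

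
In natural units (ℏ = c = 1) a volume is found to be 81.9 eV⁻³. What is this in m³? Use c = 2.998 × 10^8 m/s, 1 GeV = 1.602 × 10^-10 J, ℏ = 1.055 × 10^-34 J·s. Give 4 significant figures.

Volume is [L]³ = [E]⁻³·(ℏc)³.
1 GeV⁻³ → (ℏc)³ × (1 GeV in J)⁻³ = 7.696 × 10^-48 m³.
Convert the energy scale: 81.9 eV⁻³ = 8.19 × 10^28 GeV⁻³.
Result: 8.19 × 10^28 × 7.696 × 10^-48 = 6.303 × 10^-19 m³.

6.303 × 10^-19 m³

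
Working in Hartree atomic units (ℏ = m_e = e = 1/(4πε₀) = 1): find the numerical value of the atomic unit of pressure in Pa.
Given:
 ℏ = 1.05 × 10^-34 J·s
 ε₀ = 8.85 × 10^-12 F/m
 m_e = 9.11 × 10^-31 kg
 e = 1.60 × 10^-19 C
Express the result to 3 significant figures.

From ℏ = m_e = e = 1/(4πε₀) = 1 the pressure scale is P_au = E_h/a₀³ = m_e⁴e¹⁰/((4πε₀)⁵ℏ⁸).
E_h = 4.38 × 10^-18 J
a₀ = 5.26 × 10^-11 m
E_h/a₀³ = 3.01 × 10^13 Pa

3.01 × 10^13 Pa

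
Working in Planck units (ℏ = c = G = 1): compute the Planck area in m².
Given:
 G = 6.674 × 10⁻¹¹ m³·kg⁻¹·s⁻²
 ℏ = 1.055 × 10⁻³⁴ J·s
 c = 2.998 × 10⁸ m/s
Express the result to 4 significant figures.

From ℏ = c = G = 1 the area scale is A_P = ℏG/c³.
  = 7.041 × 10⁻⁴⁵ / 2.695 × 10²⁵
  = 2.613 × 10⁻⁷⁰ m²

2.613 × 10⁻⁷⁰ m²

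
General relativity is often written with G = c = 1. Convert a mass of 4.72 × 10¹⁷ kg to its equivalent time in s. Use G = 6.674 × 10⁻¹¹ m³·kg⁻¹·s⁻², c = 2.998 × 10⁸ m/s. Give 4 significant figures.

Mass → time via G/c³.
4.72 × 10¹⁷ kg × (G/c³) = 1.169 × 10⁻¹⁸ s

1.169 × 10⁻¹⁸ s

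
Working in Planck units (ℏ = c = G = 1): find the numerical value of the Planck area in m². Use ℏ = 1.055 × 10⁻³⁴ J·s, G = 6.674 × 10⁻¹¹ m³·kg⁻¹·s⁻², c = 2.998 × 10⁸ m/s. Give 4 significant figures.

From ℏ = c = G = 1 the area scale is A_P = ℏG/c³.
  = 7.041 × 10⁻⁴⁵ / 2.695 × 10²⁵
  = 2.613 × 10⁻⁷⁰ m²

2.613 × 10⁻⁷⁰ m²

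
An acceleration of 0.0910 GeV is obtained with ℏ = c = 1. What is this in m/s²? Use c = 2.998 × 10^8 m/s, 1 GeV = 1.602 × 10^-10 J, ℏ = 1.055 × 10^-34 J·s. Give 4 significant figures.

4.143 × 10^31 m/s²

Acceleration is [L]/[T]² = c·[E]/ℏ.
1 GeV → c/ℏ × (1 GeV in J) = 4.552 × 10^32 m/s².
Result: 0.0910 × 4.552 × 10^32 = 4.143 × 10^31 m/s².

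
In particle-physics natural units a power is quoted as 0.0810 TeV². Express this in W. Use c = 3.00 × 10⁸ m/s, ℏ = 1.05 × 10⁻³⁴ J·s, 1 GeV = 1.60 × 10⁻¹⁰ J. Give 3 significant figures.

1.97 × 10¹⁹ W

Power is [E]/[T] = [E]²/ℏ.
1 GeV² → 1/ℏ × (1 GeV in J)² = 2.44 × 10¹⁴ W.
Convert the energy scale: 0.0810 TeV² = 8.10 × 10⁴ GeV².
Result: 8.10 × 10⁴ × 2.44 × 10¹⁴ = 1.97 × 10¹⁹ W.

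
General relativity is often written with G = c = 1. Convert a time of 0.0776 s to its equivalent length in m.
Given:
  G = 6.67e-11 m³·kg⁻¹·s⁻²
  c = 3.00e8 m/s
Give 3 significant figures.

Time → length via c.
0.0776 s × (c) = 2.33e7 m

2.33e7 m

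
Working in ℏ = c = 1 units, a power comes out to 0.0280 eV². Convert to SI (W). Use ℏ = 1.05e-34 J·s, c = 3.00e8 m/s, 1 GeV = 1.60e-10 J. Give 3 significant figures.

Power is [E]/[T] = [E]²/ℏ.
1 GeV² → 1/ℏ × (1 GeV in J)² = 2.44e14 W.
Convert the energy scale: 0.0280 eV² = 2.80e-20 GeV².
Result: 2.80e-20 × 2.44e14 = 6.83e-6 W.

6.83e-6 W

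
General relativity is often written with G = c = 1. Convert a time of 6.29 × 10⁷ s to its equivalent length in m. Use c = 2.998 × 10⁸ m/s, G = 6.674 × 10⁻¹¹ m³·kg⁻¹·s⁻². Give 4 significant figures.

Time → length via c.
6.29 × 10⁷ s × (c) = 1.886 × 10¹⁶ m

1.886 × 10¹⁶ m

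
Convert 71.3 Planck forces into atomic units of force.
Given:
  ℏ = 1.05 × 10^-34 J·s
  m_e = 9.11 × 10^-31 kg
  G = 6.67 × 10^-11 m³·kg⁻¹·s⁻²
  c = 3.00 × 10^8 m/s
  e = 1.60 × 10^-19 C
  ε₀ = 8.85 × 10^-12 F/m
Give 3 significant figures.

Planck force: F_P = c⁴/G = 1.21 × 10^44 N
atomic unit of force: F_au = E_h/a₀ = m_e²e⁶/((4πε₀)³ℏ⁴) = 8.33 × 10^-8 N
71.3 × 1.21 × 10^44 / 8.33 × 10^-8 = 1.04 × 10^53

1.04 × 10^53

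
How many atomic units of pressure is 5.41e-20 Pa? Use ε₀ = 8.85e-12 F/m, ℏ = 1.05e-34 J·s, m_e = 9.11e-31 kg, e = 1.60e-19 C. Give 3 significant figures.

1.80e-33

atomic unit of pressure: P_au = E_h/a₀³ = m_e⁴e¹⁰/((4πε₀)⁵ℏ⁸) = 3.01e13 Pa.
5.41e-20 / 3.01e13 = 1.80e-33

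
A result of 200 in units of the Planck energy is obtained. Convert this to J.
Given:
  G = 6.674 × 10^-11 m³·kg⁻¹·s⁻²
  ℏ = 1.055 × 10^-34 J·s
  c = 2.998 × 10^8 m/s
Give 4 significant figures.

One Planck energy: E_P = √(ℏc⁵/G) = 1.957 × 10^9 J.
200 × 1.957 × 10^9 J = 3.913 × 10^11 J

3.913 × 10^11 J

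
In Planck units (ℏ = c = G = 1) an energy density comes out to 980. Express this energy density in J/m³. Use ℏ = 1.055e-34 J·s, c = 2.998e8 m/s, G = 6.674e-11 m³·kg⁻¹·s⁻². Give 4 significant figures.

One Planck energy density: u_P = c⁷/(ℏG²) = 4.632e113 J/m³.
980 × 4.632e113 J/m³ = 4.540e116 J/m³

4.540e116 J/m³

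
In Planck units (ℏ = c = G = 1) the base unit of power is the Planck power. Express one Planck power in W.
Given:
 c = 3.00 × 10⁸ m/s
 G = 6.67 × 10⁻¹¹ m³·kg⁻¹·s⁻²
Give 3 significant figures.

3.64 × 10⁵² W

P_P = c⁵/G
  = 2.43 × 10⁴² / 6.67 × 10⁻¹¹
  = 3.64 × 10⁵² W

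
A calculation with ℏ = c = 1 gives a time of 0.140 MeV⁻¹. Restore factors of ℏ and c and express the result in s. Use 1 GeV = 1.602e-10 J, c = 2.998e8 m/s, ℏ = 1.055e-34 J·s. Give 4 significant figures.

A time is [E]⁻¹ in ℏ=c=1; restore one factor of ℏ.
1 GeV⁻¹ → ℏ × (1 GeV in J)⁻¹ = 6.586e-25 s.
Convert the energy scale: 0.140 MeV⁻¹ = 140 GeV⁻¹.
Result: 140 × 6.586e-25 = 9.220e-23 s.

9.220e-23 s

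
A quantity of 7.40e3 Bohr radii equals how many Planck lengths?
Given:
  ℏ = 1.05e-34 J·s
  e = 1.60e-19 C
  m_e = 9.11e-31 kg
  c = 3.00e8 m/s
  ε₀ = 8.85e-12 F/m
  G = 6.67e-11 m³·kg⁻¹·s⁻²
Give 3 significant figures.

2.42e28

Bohr radius: a₀ = 4πε₀ℏ²/(m_e e²) = 5.26e-11 m
Planck length: ℓ_P = √(ℏG/c³) = 1.61e-35 m
7.40e3 × 5.26e-11 / 1.61e-35 = 2.42e28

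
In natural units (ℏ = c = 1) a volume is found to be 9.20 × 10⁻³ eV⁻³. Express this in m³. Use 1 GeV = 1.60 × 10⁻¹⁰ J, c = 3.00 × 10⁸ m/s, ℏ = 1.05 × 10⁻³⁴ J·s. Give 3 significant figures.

Volume is [L]³ = [E]⁻³·(ℏc)³.
1 GeV⁻³ → (ℏc)³ × (1 GeV in J)⁻³ = 7.63 × 10⁻⁴⁸ m³.
Convert the energy scale: 9.20 × 10⁻³ eV⁻³ = 9.20 × 10²⁴ GeV⁻³.
Result: 9.20 × 10²⁴ × 7.63 × 10⁻⁴⁸ = 7.02 × 10⁻²³ m³.

7.02 × 10⁻²³ m³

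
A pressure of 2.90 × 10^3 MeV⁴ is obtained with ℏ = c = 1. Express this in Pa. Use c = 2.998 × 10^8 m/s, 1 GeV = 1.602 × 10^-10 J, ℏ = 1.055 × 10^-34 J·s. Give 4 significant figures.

6.037 × 10^28 Pa

Pressure is [E]/[L]³ = [E]⁴/(ℏc)³.
1 GeV⁴ → 1/(ℏc)³ × (1 GeV in J)⁴ = 2.082 × 10^37 Pa.
Convert the energy scale: 2.90 × 10^3 MeV⁴ = 2.90 × 10^-9 GeV⁴.
Result: 2.90 × 10^-9 × 2.082 × 10^37 = 6.037 × 10^28 Pa.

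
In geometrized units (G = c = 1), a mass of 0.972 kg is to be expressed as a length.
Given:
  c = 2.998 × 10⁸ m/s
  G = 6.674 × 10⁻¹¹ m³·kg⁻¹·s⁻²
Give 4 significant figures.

In G = c = 1 units mass has dimensions of length; the conversion factor is G/c².
0.972 kg × (G/c²) = 7.218 × 10⁻²⁸ m

7.218 × 10⁻²⁸ m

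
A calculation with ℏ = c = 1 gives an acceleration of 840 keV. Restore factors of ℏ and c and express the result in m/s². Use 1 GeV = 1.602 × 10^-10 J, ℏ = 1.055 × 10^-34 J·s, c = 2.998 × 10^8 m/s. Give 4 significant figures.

Acceleration is [L]/[T]² = c·[E]/ℏ.
1 GeV → c/ℏ × (1 GeV in J) = 4.552 × 10^32 m/s².
Convert the energy scale: 840 keV = 8.40 × 10^-4 GeV.
Result: 8.40 × 10^-4 × 4.552 × 10^32 = 3.824 × 10^29 m/s².

3.824 × 10^29 m/s²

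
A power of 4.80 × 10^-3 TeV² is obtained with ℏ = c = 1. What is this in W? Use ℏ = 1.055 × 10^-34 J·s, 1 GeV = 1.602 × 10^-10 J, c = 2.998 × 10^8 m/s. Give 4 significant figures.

Power is [E]/[T] = [E]²/ℏ.
1 GeV² → 1/ℏ × (1 GeV in J)² = 2.433 × 10^14 W.
Convert the energy scale: 4.80 × 10^-3 TeV² = 4.80 × 10^3 GeV².
Result: 4.80 × 10^3 × 2.433 × 10^14 = 1.168 × 10^18 W.

1.168 × 10^18 W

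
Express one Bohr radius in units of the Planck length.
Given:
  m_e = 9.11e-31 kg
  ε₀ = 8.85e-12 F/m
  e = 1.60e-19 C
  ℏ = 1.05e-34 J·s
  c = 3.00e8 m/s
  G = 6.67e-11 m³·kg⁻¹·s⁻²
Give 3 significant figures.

Bohr radius: a₀ = 4πε₀ℏ²/(m_e e²) = 5.26e-11 m
Planck length: ℓ_P = √(ℏG/c³) = 1.61e-35 m
ratio = 5.26e-11 / 1.61e-35 = 3.26e24

3.26e24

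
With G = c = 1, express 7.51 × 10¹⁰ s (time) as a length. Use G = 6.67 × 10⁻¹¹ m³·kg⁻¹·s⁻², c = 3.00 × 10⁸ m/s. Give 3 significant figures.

2.25 × 10¹⁹ m

Time → length via c.
7.51 × 10¹⁰ s × (c) = 2.25 × 10¹⁹ m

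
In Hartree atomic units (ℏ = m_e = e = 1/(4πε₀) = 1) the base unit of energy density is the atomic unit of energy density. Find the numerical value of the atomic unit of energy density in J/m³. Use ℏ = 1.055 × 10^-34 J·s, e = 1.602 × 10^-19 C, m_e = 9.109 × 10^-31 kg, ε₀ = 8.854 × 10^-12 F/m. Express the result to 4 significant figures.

u_au = E_h/a₀³ = m_e⁴e¹⁰/((4πε₀)⁵ℏ⁸)
E_h = 4.354 × 10^-18 J
a₀ = 5.297 × 10^-11 m
E_h/a₀³ = 2.929 × 10^13 J/m³

2.929 × 10^13 J/m³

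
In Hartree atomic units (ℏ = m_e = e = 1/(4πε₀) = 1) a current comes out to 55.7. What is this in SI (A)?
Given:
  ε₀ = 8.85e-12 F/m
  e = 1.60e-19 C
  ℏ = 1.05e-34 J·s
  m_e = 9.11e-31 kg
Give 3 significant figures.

0.372 A

One atomic unit of electric current: I_au = e E_h/ℏ = m_e e⁵/((4πε₀)²ℏ³) = 6.67e-3 A.
55.7 × 6.67e-3 A = 0.372 A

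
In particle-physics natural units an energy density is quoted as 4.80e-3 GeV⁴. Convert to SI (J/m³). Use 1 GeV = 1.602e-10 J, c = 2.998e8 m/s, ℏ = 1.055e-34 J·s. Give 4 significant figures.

9.992e34 J/m³

[E]/[L]³ = [E]⁴/(ℏc)³; restore (ℏc)⁻³.
1 GeV⁴ → 1/(ℏc)³ × (1 GeV in J)⁴ = 2.082e37 J/m³.
Result: 4.80e-3 × 2.082e37 = 9.992e34 J/m³.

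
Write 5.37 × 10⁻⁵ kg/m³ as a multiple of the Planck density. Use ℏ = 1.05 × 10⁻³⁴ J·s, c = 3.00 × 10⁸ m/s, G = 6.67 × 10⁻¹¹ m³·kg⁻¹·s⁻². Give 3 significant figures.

1.03 × 10⁻¹⁰¹

Planck density: ρ_P = c⁵/(ℏG²) = 5.20 × 10⁹⁶ kg/m³.
5.37 × 10⁻⁵ / 5.20 × 10⁹⁶ = 1.03 × 10⁻¹⁰¹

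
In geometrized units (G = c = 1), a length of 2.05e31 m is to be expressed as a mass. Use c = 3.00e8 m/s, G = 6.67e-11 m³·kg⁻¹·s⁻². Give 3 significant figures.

Length → mass via c²/G.
2.05e31 m × (c²/G) = 2.77e58 kg

2.77e58 kg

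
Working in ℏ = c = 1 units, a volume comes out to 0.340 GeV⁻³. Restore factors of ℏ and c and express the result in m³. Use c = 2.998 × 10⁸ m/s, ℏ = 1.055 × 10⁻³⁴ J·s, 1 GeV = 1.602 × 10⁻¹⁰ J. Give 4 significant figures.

Volume is [L]³ = [E]⁻³·(ℏc)³.
1 GeV⁻³ → (ℏc)³ × (1 GeV in J)⁻³ = 7.696 × 10⁻⁴⁸ m³.
Result: 0.340 × 7.696 × 10⁻⁴⁸ = 2.617 × 10⁻⁴⁸ m³.

2.617 × 10⁻⁴⁸ m³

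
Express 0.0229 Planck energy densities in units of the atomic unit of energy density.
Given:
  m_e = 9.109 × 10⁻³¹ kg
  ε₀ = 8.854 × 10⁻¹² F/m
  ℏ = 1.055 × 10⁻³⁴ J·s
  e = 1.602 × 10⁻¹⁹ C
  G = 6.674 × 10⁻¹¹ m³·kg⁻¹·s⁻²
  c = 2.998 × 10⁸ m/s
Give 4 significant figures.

3.622 × 10⁹⁸

Planck energy density: u_P = c⁷/(ℏG²) = 4.632 × 10¹¹³ J/m³
atomic unit of energy density: u_au = E_h/a₀³ = m_e⁴e¹⁰/((4πε₀)⁵ℏ⁸) = 2.929 × 10¹³ J/m³
0.0229 × 4.632 × 10¹¹³ / 2.929 × 10¹³ = 3.622 × 10⁹⁸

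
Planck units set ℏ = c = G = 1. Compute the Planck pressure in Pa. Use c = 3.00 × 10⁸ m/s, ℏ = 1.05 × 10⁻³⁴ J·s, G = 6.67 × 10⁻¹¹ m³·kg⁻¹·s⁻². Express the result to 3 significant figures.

Dimensional analysis gives p_P = c⁷/(ℏG²).
  = 2.19 × 10⁵⁹ / 4.67 × 10⁻⁵⁵
  = 4.68 × 10¹¹³ Pa

4.68 × 10¹¹³ Pa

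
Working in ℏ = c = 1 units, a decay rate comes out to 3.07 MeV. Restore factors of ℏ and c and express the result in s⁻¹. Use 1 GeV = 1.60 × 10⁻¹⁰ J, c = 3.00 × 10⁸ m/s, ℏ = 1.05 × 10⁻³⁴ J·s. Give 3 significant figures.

A rate is [E]/ℏ; divide by ℏ.
1 GeV → 1/ℏ × (1 GeV in J) = 1.52 × 10²⁴ s⁻¹.
Convert the energy scale: 3.07 MeV = 3.07 × 10⁻³ GeV.
Result: 3.07 × 10⁻³ × 1.52 × 10²⁴ = 4.68 × 10²¹ s⁻¹.

4.68 × 10²¹ s⁻¹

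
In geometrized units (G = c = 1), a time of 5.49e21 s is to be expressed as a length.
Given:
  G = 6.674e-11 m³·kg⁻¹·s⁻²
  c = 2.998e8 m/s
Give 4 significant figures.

1.646e30 m

Time → length via c.
5.49e21 s × (c) = 1.646e30 m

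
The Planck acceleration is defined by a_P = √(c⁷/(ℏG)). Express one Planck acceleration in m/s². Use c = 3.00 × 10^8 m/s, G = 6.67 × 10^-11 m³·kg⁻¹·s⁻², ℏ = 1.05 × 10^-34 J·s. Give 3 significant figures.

a_P = √(c⁷/(ℏG))
  = √(3.12 × 10^103)
  = 5.59 × 10^51 m/s²

5.59 × 10^51 m/s²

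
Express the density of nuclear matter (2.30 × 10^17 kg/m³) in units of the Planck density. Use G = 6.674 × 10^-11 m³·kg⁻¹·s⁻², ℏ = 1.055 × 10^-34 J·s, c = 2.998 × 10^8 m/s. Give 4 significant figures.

4.463 × 10^-80

Planck density: ρ_P = c⁵/(ℏG²) = 5.154 × 10^96 kg/m³.
2.30 × 10^17 / 5.154 × 10^96 = 4.463 × 10^-80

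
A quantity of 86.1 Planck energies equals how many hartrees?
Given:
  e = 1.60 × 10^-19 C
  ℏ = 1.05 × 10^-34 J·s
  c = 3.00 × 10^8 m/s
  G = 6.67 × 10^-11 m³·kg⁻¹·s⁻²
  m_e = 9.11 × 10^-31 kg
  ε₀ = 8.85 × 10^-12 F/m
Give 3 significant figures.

3.85 × 10^28

Planck energy: E_P = √(ℏc⁵/G) = 1.96 × 10^9 J
hartree: E_h = m_e e⁴/(4πε₀ℏ)² = 4.38 × 10^-18 J
86.1 × 1.96 × 10^9 / 4.38 × 10^-18 = 3.85 × 10^28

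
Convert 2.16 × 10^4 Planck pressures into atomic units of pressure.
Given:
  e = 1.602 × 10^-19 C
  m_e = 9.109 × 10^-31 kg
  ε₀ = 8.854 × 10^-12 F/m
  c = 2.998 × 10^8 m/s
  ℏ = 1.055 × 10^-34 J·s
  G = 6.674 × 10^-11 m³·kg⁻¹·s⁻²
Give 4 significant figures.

3.416 × 10^104

Planck pressure: p_P = c⁷/(ℏG²) = 4.632 × 10^113 Pa
atomic unit of pressure: P_au = E_h/a₀³ = m_e⁴e¹⁰/((4πε₀)⁵ℏ⁸) = 2.929 × 10^13 Pa
2.16 × 10^4 × 4.632 × 10^113 / 2.929 × 10^13 = 3.416 × 10^104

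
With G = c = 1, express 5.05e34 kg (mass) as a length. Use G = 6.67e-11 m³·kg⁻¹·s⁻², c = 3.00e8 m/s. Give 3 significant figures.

In G = c = 1 units mass has dimensions of length; the conversion factor is G/c².
5.05e34 kg × (G/c²) = 3.74e7 m

3.74e7 m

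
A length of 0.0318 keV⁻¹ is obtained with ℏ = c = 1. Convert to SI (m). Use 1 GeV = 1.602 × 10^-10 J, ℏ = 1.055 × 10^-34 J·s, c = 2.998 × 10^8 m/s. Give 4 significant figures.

A length is [E]⁻¹ in ℏ=c=1; restore one factor of ℏc.
1 GeV⁻¹ → ℏc × (1 GeV in J)⁻¹ = 1.974 × 10^-16 m.
Convert the energy scale: 0.0318 keV⁻¹ = 3.18 × 10^4 GeV⁻¹.
Result: 3.18 × 10^4 × 1.974 × 10^-16 = 6.278 × 10^-12 m.

6.278 × 10^-12 m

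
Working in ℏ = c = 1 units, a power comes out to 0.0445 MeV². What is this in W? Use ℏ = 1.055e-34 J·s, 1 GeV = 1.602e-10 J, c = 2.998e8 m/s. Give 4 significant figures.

1.083e7 W

Power is [E]/[T] = [E]²/ℏ.
1 GeV² → 1/ℏ × (1 GeV in J)² = 2.433e14 W.
Convert the energy scale: 0.0445 MeV² = 4.45e-8 GeV².
Result: 4.45e-8 × 2.433e14 = 1.083e7 W.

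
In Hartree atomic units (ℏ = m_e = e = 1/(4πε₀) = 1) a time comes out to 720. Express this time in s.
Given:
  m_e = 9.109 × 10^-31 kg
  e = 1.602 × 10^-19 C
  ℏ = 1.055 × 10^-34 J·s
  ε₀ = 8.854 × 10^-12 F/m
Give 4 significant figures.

1.744 × 10^-14 s

One atomic unit of time: τ_au = (4πε₀)²ℏ³/(m_e e⁴) = 2.423 × 10^-17 s.
720 × 2.423 × 10^-17 s = 1.744 × 10^-14 s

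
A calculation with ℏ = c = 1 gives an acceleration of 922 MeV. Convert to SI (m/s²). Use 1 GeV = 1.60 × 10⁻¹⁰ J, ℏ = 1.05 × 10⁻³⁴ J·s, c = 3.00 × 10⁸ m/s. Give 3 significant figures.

4.21 × 10³² m/s²

Acceleration is [L]/[T]² = c·[E]/ℏ.
1 GeV → c/ℏ × (1 GeV in J) = 4.57 × 10³² m/s².
Convert the energy scale: 922 MeV = 0.922 GeV.
Result: 0.922 × 4.57 × 10³² = 4.21 × 10³² m/s².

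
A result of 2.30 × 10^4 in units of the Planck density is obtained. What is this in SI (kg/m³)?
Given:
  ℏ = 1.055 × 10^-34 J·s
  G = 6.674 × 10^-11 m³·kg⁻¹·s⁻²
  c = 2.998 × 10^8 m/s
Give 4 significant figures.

1.185 × 10^101 kg/m³

One Planck density: ρ_P = c⁵/(ℏG²) = 5.154 × 10^96 kg/m³.
2.30 × 10^4 × 5.154 × 10^96 kg/m³ = 1.185 × 10^101 kg/m³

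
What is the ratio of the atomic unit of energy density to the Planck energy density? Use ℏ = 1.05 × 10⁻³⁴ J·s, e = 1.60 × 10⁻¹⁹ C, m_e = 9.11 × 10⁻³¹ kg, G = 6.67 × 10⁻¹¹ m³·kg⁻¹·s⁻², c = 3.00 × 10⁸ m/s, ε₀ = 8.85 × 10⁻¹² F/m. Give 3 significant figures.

atomic unit of energy density: u_au = E_h/a₀³ = m_e⁴e¹⁰/((4πε₀)⁵ℏ⁸) = 3.01 × 10¹³ J/m³
Planck energy density: u_P = c⁷/(ℏG²) = 4.68 × 10¹¹³ J/m³
ratio = 3.01 × 10¹³ / 4.68 × 10¹¹³ = 6.44 × 10⁻¹⁰¹

6.44 × 10⁻¹⁰¹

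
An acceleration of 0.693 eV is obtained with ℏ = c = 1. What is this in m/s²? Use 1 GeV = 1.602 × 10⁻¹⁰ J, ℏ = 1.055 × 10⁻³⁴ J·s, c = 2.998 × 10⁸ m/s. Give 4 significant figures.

3.155 × 10²³ m/s²

Acceleration is [L]/[T]² = c·[E]/ℏ.
1 GeV → c/ℏ × (1 GeV in J) = 4.552 × 10³² m/s².
Convert the energy scale: 0.693 eV = 6.93 × 10⁻¹⁰ GeV.
Result: 6.93 × 10⁻¹⁰ × 4.552 × 10³² = 3.155 × 10²³ m/s².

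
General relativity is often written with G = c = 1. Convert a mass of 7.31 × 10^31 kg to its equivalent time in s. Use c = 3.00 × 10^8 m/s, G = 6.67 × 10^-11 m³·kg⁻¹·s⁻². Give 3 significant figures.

Mass → time via G/c³.
7.31 × 10^31 kg × (G/c³) = 1.81 × 10^-4 s

1.81 × 10^-4 s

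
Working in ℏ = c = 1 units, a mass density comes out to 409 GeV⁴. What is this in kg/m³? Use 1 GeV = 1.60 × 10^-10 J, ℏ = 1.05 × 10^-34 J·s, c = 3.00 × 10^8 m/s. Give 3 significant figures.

9.53 × 10^22 kg/m³

Mass density is [E]/(c²[L]³) = [E]⁴/(ℏ³c⁵).
1 GeV⁴ → 1/(ℏ³c⁵) × (1 GeV in J)⁴ = 2.33 × 10^20 kg/m³.
Result: 409 × 2.33 × 10^20 = 9.53 × 10^22 kg/m³.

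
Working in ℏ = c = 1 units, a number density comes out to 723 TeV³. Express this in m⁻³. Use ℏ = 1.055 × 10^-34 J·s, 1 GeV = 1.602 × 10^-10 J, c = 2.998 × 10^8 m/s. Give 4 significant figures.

9.394 × 10^58 m⁻³

Number density is [L]⁻³ = [E]³/(ℏc)³.
1 GeV³ → 1/(ℏc)³ × (1 GeV in J)³ = 1.299 × 10^47 m⁻³.
Convert the energy scale: 723 TeV³ = 7.23 × 10^11 GeV³.
Result: 7.23 × 10^11 × 1.299 × 10^47 = 9.394 × 10^58 m⁻³.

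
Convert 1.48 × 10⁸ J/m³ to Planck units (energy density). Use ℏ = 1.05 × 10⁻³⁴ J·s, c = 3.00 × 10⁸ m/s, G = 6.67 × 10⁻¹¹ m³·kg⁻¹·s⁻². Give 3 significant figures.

Planck energy density: u_P = c⁷/(ℏG²) = 4.68 × 10¹¹³ J/m³.
1.48 × 10⁸ / 4.68 × 10¹¹³ = 3.16 × 10⁻¹⁰⁶

3.16 × 10⁻¹⁰⁶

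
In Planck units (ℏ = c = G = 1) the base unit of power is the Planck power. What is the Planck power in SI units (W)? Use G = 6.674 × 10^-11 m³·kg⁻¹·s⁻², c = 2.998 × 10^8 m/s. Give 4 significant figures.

3.629 × 10^52 W

P_P = c⁵/G
  = 2.422 × 10^42 / 6.674 × 10^-11
  = 3.629 × 10^52 W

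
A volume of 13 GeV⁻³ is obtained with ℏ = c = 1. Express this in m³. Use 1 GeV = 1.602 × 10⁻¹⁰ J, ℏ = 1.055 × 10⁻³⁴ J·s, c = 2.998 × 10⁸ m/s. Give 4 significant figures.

Volume is [L]³ = [E]⁻³·(ℏc)³.
1 GeV⁻³ → (ℏc)³ × (1 GeV in J)⁻³ = 7.696 × 10⁻⁴⁸ m³.
Result: 13 × 7.696 × 10⁻⁴⁸ = 1.000 × 10⁻⁴⁶ m³.

1.000 × 10⁻⁴⁶ m³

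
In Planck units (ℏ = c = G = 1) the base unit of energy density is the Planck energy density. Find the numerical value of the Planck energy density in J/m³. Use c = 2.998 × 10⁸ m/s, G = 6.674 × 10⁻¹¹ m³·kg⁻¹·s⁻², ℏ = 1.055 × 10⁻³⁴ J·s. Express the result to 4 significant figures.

u_P = c⁷/(ℏG²)
  = 2.177 × 10⁵⁹ / 4.699 × 10⁻⁵⁵
  = 4.632 × 10¹¹³ J/m³

4.632 × 10¹¹³ J/m³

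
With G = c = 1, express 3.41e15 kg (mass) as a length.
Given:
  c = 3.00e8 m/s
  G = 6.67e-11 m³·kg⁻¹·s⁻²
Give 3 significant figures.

2.53e-12 m

In G = c = 1 units mass has dimensions of length; the conversion factor is G/c².
3.41e15 kg × (G/c²) = 2.53e-12 m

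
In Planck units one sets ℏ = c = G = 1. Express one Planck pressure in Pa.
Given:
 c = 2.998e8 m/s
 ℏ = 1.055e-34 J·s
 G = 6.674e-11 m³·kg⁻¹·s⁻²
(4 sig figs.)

4.632e113 Pa

p_P = c⁷/(ℏG²)
  = 2.177e59 / 4.699e-55
  = 4.632e113 Pa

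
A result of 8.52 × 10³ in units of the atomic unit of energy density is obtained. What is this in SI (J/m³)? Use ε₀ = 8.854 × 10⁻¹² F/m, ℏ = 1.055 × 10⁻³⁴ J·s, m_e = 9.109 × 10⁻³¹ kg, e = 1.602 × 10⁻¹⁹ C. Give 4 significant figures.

2.496 × 10¹⁷ J/m³

One atomic unit of energy density: u_au = E_h/a₀³ = m_e⁴e¹⁰/((4πε₀)⁵ℏ⁸) = 2.929 × 10¹³ J/m³.
8.52 × 10³ × 2.929 × 10¹³ J/m³ = 2.496 × 10¹⁷ J/m³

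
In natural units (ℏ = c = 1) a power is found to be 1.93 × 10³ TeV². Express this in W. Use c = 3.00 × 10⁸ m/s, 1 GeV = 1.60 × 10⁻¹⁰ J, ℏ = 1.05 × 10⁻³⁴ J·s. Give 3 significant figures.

Power is [E]/[T] = [E]²/ℏ.
1 GeV² → 1/ℏ × (1 GeV in J)² = 2.44 × 10¹⁴ W.
Convert the energy scale: 1.93 × 10³ TeV² = 1.93 × 10⁹ GeV².
Result: 1.93 × 10⁹ × 2.44 × 10¹⁴ = 4.71 × 10²³ W.

4.71 × 10²³ W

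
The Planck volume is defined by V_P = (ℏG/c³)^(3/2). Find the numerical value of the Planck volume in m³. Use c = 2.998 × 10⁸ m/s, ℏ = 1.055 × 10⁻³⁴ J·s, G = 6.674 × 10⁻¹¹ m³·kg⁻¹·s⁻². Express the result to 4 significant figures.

4.224 × 10⁻¹⁰⁵ m³

V_P = (ℏG/c³)^(3/2)
  = √(1.784 × 10⁻²⁰⁹)
  = 4.224 × 10⁻¹⁰⁵ m³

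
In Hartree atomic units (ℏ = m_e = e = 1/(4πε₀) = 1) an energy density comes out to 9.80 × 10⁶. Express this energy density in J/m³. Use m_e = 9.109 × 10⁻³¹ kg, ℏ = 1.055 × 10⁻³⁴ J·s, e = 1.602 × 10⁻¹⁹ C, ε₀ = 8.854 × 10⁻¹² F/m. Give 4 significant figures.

2.871 × 10²⁰ J/m³

One atomic unit of energy density: u_au = E_h/a₀³ = m_e⁴e¹⁰/((4πε₀)⁵ℏ⁸) = 2.929 × 10¹³ J/m³.
9.80 × 10⁶ × 2.929 × 10¹³ J/m³ = 2.871 × 10²⁰ J/m³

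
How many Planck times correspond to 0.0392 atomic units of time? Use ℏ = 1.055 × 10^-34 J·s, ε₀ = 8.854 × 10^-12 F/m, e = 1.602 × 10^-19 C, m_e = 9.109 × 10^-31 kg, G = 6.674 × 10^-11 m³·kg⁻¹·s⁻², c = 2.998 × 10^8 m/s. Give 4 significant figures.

1.761 × 10^25

atomic unit of time: τ_au = (4πε₀)²ℏ³/(m_e e⁴) = 2.423 × 10^-17 s
Planck time: t_P = √(ℏG/c⁵) = 5.392 × 10^-44 s
0.0392 × 2.423 × 10^-17 / 5.392 × 10^-44 = 1.761 × 10^25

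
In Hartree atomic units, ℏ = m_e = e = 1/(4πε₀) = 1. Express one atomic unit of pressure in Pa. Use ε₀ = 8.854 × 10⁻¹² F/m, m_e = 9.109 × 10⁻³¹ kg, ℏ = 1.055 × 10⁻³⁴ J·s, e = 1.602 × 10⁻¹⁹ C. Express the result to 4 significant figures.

2.929 × 10¹³ Pa

From ℏ = m_e = e = 1/(4πε₀) = 1 the pressure scale is P_au = E_h/a₀³ = m_e⁴e¹⁰/((4πε₀)⁵ℏ⁸).
E_h = 4.354 × 10⁻¹⁸ J
a₀ = 5.297 × 10⁻¹¹ m
E_h/a₀³ = 2.929 × 10¹³ Pa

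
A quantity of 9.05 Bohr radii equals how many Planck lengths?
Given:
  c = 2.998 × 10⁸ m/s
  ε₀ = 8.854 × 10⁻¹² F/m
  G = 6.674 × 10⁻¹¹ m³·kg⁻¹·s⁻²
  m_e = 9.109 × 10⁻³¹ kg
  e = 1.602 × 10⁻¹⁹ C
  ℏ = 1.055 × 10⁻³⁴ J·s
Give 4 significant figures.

2.966 × 10²⁵

Bohr radius: a₀ = 4πε₀ℏ²/(m_e e²) = 5.297 × 10⁻¹¹ m
Planck length: ℓ_P = √(ℏG/c³) = 1.616 × 10⁻³⁵ m
9.05 × 5.297 × 10⁻¹¹ / 1.616 × 10⁻³⁵ = 2.966 × 10²⁵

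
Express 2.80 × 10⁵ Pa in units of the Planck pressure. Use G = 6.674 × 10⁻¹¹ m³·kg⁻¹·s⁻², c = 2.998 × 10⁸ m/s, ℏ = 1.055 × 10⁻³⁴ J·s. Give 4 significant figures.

6.045 × 10⁻¹⁰⁹

Planck pressure: p_P = c⁷/(ℏG²) = 4.632 × 10¹¹³ Pa.
2.80 × 10⁵ / 4.632 × 10¹¹³ = 6.045 × 10⁻¹⁰⁹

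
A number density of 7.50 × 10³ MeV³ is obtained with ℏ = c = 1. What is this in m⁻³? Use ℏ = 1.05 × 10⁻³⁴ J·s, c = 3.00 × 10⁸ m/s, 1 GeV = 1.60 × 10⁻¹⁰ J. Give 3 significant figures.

9.83 × 10⁴¹ m⁻³

Number density is [L]⁻³ = [E]³/(ℏc)³.
1 GeV³ → 1/(ℏc)³ × (1 GeV in J)³ = 1.31 × 10⁴⁷ m⁻³.
Convert the energy scale: 7.50 × 10³ MeV³ = 7.50 × 10⁻⁶ GeV³.
Result: 7.50 × 10⁻⁶ × 1.31 × 10⁴⁷ = 9.83 × 10⁴¹ m⁻³.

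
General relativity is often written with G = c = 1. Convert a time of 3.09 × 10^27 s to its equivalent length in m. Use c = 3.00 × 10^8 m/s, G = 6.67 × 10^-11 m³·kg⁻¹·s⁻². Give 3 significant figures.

Time → length via c.
3.09 × 10^27 s × (c) = 9.27 × 10^35 m

9.27 × 10^35 m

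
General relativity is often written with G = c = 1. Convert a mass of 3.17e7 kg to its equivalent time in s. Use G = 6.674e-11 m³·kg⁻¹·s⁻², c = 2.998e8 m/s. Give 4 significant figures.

7.851e-29 s

Mass → time via G/c³.
3.17e7 kg × (G/c³) = 7.851e-29 s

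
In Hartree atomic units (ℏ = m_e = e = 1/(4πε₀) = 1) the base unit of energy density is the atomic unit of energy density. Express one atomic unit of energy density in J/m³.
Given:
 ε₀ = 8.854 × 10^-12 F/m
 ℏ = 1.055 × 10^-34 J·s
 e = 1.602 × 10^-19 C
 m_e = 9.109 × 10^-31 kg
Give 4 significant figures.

2.929 × 10^13 J/m³

u_au = E_h/a₀³ = m_e⁴e¹⁰/((4πε₀)⁵ℏ⁸)
E_h = 4.354 × 10^-18 J
a₀ = 5.297 × 10^-11 m
E_h/a₀³ = 2.929 × 10^13 J/m³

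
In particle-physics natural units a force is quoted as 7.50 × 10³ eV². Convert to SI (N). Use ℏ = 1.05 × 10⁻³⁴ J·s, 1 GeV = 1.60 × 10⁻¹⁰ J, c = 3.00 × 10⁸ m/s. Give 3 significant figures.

Force is [E]/[L] = [E]²/(ℏc); restore (ℏc)⁻¹.
1 GeV² → 1/(ℏc) × (1 GeV in J)² = 8.13 × 10⁵ N.
Convert the energy scale: 7.50 × 10³ eV² = 7.50 × 10⁻¹⁵ GeV².
Result: 7.50 × 10⁻¹⁵ × 8.13 × 10⁵ = 6.10 × 10⁻⁹ N.

6.10 × 10⁻⁹ N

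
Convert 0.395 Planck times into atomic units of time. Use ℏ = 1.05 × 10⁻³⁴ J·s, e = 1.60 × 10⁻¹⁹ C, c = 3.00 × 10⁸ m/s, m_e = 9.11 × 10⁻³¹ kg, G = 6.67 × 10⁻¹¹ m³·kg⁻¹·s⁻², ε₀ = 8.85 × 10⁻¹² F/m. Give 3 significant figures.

8.84 × 10⁻²⁸

Planck time: t_P = √(ℏG/c⁵) = 5.37 × 10⁻⁴⁴ s
atomic unit of time: τ_au = (4πε₀)²ℏ³/(m_e e⁴) = 2.40 × 10⁻¹⁷ s
0.395 × 5.37 × 10⁻⁴⁴ / 2.40 × 10⁻¹⁷ = 8.84 × 10⁻²⁸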